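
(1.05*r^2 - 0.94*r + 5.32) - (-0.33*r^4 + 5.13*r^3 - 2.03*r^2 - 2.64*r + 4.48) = 0.33*r^4 - 5.13*r^3 + 3.08*r^2 + 1.7*r + 0.84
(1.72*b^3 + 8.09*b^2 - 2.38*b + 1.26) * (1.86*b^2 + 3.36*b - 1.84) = 3.1992*b^5 + 20.8266*b^4 + 19.5908*b^3 - 20.5388*b^2 + 8.6128*b - 2.3184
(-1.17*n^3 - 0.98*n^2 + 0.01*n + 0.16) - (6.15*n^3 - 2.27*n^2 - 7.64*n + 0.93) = -7.32*n^3 + 1.29*n^2 + 7.65*n - 0.77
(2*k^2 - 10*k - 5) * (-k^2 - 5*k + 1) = -2*k^4 + 57*k^2 + 15*k - 5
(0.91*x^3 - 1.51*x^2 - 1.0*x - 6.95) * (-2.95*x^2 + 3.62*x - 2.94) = -2.6845*x^5 + 7.7487*x^4 - 5.1916*x^3 + 21.3219*x^2 - 22.219*x + 20.433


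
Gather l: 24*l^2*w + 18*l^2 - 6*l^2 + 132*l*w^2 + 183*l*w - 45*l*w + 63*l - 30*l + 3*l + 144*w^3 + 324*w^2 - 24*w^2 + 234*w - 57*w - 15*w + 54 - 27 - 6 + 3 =l^2*(24*w + 12) + l*(132*w^2 + 138*w + 36) + 144*w^3 + 300*w^2 + 162*w + 24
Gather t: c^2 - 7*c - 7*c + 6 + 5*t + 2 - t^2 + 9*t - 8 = c^2 - 14*c - t^2 + 14*t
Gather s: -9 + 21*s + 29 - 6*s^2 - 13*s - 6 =-6*s^2 + 8*s + 14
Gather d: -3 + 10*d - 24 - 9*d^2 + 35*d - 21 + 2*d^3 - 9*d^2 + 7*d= 2*d^3 - 18*d^2 + 52*d - 48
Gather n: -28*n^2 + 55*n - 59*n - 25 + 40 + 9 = -28*n^2 - 4*n + 24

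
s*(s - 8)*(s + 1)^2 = s^4 - 6*s^3 - 15*s^2 - 8*s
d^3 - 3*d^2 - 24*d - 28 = (d - 7)*(d + 2)^2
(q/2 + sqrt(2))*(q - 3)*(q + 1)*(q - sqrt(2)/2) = q^4/2 - q^3 + 3*sqrt(2)*q^3/4 - 5*q^2/2 - 3*sqrt(2)*q^2/2 - 9*sqrt(2)*q/4 + 2*q + 3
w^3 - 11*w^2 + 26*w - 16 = (w - 8)*(w - 2)*(w - 1)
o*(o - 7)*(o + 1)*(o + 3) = o^4 - 3*o^3 - 25*o^2 - 21*o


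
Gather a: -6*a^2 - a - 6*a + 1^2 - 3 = -6*a^2 - 7*a - 2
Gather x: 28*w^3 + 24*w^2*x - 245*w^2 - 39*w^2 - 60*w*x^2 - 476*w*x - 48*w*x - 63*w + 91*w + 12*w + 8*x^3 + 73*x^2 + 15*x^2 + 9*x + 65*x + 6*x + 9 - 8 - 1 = 28*w^3 - 284*w^2 + 40*w + 8*x^3 + x^2*(88 - 60*w) + x*(24*w^2 - 524*w + 80)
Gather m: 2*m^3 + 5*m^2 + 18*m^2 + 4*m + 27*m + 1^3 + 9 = 2*m^3 + 23*m^2 + 31*m + 10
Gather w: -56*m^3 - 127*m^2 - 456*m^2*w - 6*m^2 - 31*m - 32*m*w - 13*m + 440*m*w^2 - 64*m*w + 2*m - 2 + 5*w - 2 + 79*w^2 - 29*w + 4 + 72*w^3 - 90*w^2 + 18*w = -56*m^3 - 133*m^2 - 42*m + 72*w^3 + w^2*(440*m - 11) + w*(-456*m^2 - 96*m - 6)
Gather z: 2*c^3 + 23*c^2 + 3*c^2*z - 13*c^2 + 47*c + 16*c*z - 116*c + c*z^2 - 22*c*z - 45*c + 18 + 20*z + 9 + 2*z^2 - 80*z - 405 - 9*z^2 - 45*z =2*c^3 + 10*c^2 - 114*c + z^2*(c - 7) + z*(3*c^2 - 6*c - 105) - 378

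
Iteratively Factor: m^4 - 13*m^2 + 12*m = (m)*(m^3 - 13*m + 12) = m*(m + 4)*(m^2 - 4*m + 3) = m*(m - 1)*(m + 4)*(m - 3)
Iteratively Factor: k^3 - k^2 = (k - 1)*(k^2) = k*(k - 1)*(k)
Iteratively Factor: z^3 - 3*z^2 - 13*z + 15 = (z - 5)*(z^2 + 2*z - 3) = (z - 5)*(z - 1)*(z + 3)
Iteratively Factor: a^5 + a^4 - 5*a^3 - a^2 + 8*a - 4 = (a - 1)*(a^4 + 2*a^3 - 3*a^2 - 4*a + 4) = (a - 1)^2*(a^3 + 3*a^2 - 4) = (a - 1)^3*(a^2 + 4*a + 4) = (a - 1)^3*(a + 2)*(a + 2)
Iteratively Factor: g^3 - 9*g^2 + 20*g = (g - 5)*(g^2 - 4*g) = (g - 5)*(g - 4)*(g)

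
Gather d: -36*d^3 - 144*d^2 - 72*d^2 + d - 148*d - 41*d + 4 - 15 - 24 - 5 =-36*d^3 - 216*d^2 - 188*d - 40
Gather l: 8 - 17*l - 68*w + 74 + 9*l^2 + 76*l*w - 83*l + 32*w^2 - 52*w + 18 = 9*l^2 + l*(76*w - 100) + 32*w^2 - 120*w + 100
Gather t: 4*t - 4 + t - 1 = 5*t - 5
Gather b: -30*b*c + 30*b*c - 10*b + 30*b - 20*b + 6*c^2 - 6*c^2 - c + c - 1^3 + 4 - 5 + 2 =0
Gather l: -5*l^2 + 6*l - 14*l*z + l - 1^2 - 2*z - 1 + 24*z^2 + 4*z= -5*l^2 + l*(7 - 14*z) + 24*z^2 + 2*z - 2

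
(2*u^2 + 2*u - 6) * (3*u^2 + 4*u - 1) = 6*u^4 + 14*u^3 - 12*u^2 - 26*u + 6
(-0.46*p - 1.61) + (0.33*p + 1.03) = -0.13*p - 0.58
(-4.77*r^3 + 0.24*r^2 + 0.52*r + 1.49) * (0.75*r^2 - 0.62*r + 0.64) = -3.5775*r^5 + 3.1374*r^4 - 2.8116*r^3 + 0.9487*r^2 - 0.591*r + 0.9536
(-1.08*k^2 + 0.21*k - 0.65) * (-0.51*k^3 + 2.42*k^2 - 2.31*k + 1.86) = 0.5508*k^5 - 2.7207*k^4 + 3.3345*k^3 - 4.0669*k^2 + 1.8921*k - 1.209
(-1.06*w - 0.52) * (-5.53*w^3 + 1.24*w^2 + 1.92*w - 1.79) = 5.8618*w^4 + 1.5612*w^3 - 2.68*w^2 + 0.899*w + 0.9308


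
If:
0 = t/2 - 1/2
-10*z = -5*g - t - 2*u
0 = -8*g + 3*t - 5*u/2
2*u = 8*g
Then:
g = 1/6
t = 1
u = 2/3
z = 19/60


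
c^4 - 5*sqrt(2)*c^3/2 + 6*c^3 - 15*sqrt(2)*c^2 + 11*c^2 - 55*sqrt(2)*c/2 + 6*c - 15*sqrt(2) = (c + 3)*(c - 5*sqrt(2)/2)*(sqrt(2)*c/2 + sqrt(2))*(sqrt(2)*c + sqrt(2))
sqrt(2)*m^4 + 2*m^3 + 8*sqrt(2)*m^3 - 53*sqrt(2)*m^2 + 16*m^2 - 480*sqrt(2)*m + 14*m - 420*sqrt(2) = (m + 7)*(m - 5*sqrt(2))*(m + 6*sqrt(2))*(sqrt(2)*m + sqrt(2))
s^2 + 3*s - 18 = (s - 3)*(s + 6)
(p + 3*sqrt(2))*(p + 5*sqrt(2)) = p^2 + 8*sqrt(2)*p + 30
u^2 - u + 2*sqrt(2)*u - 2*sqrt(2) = (u - 1)*(u + 2*sqrt(2))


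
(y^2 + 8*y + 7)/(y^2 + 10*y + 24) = (y^2 + 8*y + 7)/(y^2 + 10*y + 24)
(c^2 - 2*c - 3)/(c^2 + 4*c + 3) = (c - 3)/(c + 3)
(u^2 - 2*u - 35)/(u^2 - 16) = (u^2 - 2*u - 35)/(u^2 - 16)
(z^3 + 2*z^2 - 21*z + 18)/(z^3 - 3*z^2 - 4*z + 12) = (z^2 + 5*z - 6)/(z^2 - 4)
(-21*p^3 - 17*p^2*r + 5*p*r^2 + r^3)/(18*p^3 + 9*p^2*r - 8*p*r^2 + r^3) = (-7*p - r)/(6*p - r)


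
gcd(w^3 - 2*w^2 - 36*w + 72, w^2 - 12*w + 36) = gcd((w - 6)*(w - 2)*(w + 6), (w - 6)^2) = w - 6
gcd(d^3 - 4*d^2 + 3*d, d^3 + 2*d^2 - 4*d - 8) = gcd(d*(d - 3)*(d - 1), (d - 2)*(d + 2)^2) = 1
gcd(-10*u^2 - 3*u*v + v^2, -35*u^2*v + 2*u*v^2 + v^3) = 5*u - v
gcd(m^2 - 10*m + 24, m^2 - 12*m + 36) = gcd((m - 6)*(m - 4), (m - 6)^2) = m - 6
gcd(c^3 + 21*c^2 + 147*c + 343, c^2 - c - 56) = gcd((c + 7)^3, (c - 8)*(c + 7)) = c + 7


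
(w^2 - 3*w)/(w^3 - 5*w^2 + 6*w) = 1/(w - 2)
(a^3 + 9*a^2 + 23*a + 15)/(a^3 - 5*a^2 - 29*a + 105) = (a^2 + 4*a + 3)/(a^2 - 10*a + 21)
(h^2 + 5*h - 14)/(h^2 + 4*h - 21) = (h - 2)/(h - 3)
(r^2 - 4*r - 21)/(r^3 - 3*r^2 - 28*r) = (r + 3)/(r*(r + 4))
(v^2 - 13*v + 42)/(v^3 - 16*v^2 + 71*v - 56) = (v - 6)/(v^2 - 9*v + 8)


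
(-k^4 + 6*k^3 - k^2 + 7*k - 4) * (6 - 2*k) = 2*k^5 - 18*k^4 + 38*k^3 - 20*k^2 + 50*k - 24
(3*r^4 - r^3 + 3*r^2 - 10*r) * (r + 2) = 3*r^5 + 5*r^4 + r^3 - 4*r^2 - 20*r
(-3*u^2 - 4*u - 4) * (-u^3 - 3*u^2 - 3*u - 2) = 3*u^5 + 13*u^4 + 25*u^3 + 30*u^2 + 20*u + 8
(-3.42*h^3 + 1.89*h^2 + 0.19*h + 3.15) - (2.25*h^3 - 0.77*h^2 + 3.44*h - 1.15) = -5.67*h^3 + 2.66*h^2 - 3.25*h + 4.3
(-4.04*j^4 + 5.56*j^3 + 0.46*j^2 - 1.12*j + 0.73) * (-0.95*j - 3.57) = 3.838*j^5 + 9.1408*j^4 - 20.2862*j^3 - 0.5782*j^2 + 3.3049*j - 2.6061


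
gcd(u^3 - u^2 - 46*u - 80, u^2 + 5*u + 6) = u + 2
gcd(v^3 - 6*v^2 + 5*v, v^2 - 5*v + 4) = v - 1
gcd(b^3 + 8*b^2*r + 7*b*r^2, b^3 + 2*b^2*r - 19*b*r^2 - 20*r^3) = b + r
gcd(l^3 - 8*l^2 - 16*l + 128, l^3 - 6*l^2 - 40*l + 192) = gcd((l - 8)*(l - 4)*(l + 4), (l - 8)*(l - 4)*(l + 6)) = l^2 - 12*l + 32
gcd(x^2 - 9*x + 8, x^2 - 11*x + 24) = x - 8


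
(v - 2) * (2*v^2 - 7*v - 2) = 2*v^3 - 11*v^2 + 12*v + 4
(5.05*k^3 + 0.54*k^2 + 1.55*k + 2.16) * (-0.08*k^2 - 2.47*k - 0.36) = -0.404*k^5 - 12.5167*k^4 - 3.2758*k^3 - 4.1957*k^2 - 5.8932*k - 0.7776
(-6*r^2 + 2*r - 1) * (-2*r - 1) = 12*r^3 + 2*r^2 + 1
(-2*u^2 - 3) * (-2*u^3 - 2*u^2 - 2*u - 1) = 4*u^5 + 4*u^4 + 10*u^3 + 8*u^2 + 6*u + 3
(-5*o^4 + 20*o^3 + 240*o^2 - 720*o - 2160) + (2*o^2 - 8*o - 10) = -5*o^4 + 20*o^3 + 242*o^2 - 728*o - 2170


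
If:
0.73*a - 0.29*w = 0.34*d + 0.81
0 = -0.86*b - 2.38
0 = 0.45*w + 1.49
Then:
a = 0.465753424657534*d - 0.205783866057839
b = -2.77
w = -3.31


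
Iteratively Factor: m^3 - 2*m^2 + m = (m - 1)*(m^2 - m) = (m - 1)^2*(m)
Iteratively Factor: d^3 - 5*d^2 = (d)*(d^2 - 5*d) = d^2*(d - 5)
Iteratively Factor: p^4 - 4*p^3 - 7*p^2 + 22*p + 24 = (p - 4)*(p^3 - 7*p - 6) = (p - 4)*(p + 1)*(p^2 - p - 6) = (p - 4)*(p + 1)*(p + 2)*(p - 3)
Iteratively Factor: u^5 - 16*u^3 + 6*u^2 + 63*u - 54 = (u - 1)*(u^4 + u^3 - 15*u^2 - 9*u + 54) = (u - 2)*(u - 1)*(u^3 + 3*u^2 - 9*u - 27) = (u - 2)*(u - 1)*(u + 3)*(u^2 - 9) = (u - 2)*(u - 1)*(u + 3)^2*(u - 3)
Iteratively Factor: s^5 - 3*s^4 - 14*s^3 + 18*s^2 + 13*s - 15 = (s - 5)*(s^4 + 2*s^3 - 4*s^2 - 2*s + 3) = (s - 5)*(s - 1)*(s^3 + 3*s^2 - s - 3) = (s - 5)*(s - 1)^2*(s^2 + 4*s + 3) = (s - 5)*(s - 1)^2*(s + 3)*(s + 1)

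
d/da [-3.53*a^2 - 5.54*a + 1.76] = -7.06*a - 5.54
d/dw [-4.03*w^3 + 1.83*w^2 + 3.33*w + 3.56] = -12.09*w^2 + 3.66*w + 3.33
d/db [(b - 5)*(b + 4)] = 2*b - 1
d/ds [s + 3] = 1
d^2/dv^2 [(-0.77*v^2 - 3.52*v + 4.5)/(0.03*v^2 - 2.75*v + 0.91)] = (-0.133386*v^3 + 0.150426000000007*v^2 - 1.650924*v + 48.923926)/(2.7e-5*v^6 - 0.007425*v^5 + 0.683082*v^4 - 21.247325*v^3 + 20.720154*v^2 - 6.831825*v + 0.753571)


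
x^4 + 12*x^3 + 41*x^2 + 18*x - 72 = (x - 1)*(x + 3)*(x + 4)*(x + 6)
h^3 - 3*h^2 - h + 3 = (h - 3)*(h - 1)*(h + 1)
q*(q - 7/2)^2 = q^3 - 7*q^2 + 49*q/4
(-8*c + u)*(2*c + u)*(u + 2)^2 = -16*c^2*u^2 - 64*c^2*u - 64*c^2 - 6*c*u^3 - 24*c*u^2 - 24*c*u + u^4 + 4*u^3 + 4*u^2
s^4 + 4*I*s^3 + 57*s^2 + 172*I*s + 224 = (s - 7*I)*(s - I)*(s + 4*I)*(s + 8*I)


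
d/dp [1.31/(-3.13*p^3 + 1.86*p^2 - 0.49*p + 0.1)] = (12.3009*p^2 - 4.8732*p + 0.6419)/(3.13*p^3 - 1.86*p^2 + 0.49*p - 0.1)^2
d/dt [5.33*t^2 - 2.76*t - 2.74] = 10.66*t - 2.76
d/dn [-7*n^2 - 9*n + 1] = -14*n - 9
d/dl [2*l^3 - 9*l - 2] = 6*l^2 - 9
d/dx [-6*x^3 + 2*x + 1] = 2 - 18*x^2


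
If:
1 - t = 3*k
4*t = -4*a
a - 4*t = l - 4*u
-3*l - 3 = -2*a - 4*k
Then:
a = -36*u/35 - 1/7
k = 2/7 - 12*u/35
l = -8*u/7 - 5/7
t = 36*u/35 + 1/7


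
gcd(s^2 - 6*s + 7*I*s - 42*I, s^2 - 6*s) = s - 6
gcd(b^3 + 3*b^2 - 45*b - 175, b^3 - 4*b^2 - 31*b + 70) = b^2 - 2*b - 35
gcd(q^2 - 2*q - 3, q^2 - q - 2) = q + 1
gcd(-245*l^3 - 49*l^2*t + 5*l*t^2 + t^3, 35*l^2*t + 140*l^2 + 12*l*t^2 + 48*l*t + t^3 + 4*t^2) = 35*l^2 + 12*l*t + t^2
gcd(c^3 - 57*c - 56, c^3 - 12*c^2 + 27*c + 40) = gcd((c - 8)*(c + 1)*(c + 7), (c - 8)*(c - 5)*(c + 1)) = c^2 - 7*c - 8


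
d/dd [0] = 0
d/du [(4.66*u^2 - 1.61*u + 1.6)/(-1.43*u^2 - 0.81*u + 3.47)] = (-6.0769*u^2 + 36.9164*u - 4.2907)/(2.0449*u^4 + 2.3166*u^3 - 9.2681*u^2 - 5.6214*u + 12.0409)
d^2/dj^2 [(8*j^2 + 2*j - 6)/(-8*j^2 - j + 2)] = 4*(-32*j^3 + 384*j^2 + 24*j + 33)/(512*j^6 + 192*j^5 - 360*j^4 - 95*j^3 + 90*j^2 + 12*j - 8)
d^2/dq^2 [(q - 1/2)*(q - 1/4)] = 2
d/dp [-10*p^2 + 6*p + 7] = 6 - 20*p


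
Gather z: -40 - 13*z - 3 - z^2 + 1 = -z^2 - 13*z - 42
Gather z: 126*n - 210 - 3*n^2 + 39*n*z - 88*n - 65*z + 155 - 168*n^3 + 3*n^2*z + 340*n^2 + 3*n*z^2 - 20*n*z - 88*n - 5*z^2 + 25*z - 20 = -168*n^3 + 337*n^2 - 50*n + z^2*(3*n - 5) + z*(3*n^2 + 19*n - 40) - 75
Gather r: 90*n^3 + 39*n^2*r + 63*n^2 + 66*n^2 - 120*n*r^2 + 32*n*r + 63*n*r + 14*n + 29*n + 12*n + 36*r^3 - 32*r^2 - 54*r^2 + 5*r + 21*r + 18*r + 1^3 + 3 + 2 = 90*n^3 + 129*n^2 + 55*n + 36*r^3 + r^2*(-120*n - 86) + r*(39*n^2 + 95*n + 44) + 6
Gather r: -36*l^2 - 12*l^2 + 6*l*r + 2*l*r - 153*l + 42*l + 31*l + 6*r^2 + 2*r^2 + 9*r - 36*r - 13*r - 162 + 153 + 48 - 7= -48*l^2 - 80*l + 8*r^2 + r*(8*l - 40) + 32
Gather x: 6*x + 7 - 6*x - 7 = 0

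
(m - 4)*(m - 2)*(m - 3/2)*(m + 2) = m^4 - 11*m^3/2 + 2*m^2 + 22*m - 24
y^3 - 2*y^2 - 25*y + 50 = (y - 5)*(y - 2)*(y + 5)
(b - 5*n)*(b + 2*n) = b^2 - 3*b*n - 10*n^2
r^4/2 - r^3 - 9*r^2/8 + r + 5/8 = (r/2 + 1/4)*(r - 5/2)*(r - 1)*(r + 1)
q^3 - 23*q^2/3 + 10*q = q*(q - 6)*(q - 5/3)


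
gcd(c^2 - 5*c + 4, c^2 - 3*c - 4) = c - 4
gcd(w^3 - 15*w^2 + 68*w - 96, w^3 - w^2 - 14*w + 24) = w - 3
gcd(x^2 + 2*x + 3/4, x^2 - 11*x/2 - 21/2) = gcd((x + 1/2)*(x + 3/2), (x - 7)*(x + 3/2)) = x + 3/2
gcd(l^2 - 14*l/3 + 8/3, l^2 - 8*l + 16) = l - 4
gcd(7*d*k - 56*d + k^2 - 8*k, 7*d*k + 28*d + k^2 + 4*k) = 7*d + k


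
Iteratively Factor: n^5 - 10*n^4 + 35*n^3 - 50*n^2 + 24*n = (n - 3)*(n^4 - 7*n^3 + 14*n^2 - 8*n) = n*(n - 3)*(n^3 - 7*n^2 + 14*n - 8) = n*(n - 3)*(n - 1)*(n^2 - 6*n + 8) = n*(n - 3)*(n - 2)*(n - 1)*(n - 4)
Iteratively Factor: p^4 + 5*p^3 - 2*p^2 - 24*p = (p + 4)*(p^3 + p^2 - 6*p) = (p + 3)*(p + 4)*(p^2 - 2*p) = p*(p + 3)*(p + 4)*(p - 2)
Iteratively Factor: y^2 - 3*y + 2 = (y - 2)*(y - 1)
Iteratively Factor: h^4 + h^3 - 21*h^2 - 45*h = (h + 3)*(h^3 - 2*h^2 - 15*h) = h*(h + 3)*(h^2 - 2*h - 15) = h*(h - 5)*(h + 3)*(h + 3)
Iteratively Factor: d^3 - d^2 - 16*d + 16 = (d + 4)*(d^2 - 5*d + 4) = (d - 1)*(d + 4)*(d - 4)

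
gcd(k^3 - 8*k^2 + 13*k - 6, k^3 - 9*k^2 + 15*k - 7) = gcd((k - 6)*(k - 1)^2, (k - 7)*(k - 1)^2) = k^2 - 2*k + 1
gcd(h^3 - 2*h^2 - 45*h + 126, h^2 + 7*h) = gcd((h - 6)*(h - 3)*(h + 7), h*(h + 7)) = h + 7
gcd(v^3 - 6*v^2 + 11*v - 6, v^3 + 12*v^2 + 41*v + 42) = 1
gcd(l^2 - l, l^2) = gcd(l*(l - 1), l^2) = l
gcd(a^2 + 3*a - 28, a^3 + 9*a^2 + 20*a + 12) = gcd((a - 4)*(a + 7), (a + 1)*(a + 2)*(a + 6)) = 1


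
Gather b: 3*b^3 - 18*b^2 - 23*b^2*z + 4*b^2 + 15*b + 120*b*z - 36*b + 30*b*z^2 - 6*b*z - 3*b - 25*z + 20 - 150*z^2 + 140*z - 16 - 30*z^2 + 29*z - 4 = 3*b^3 + b^2*(-23*z - 14) + b*(30*z^2 + 114*z - 24) - 180*z^2 + 144*z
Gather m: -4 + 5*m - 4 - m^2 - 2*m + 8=-m^2 + 3*m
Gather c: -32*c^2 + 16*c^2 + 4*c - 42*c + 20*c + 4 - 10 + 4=-16*c^2 - 18*c - 2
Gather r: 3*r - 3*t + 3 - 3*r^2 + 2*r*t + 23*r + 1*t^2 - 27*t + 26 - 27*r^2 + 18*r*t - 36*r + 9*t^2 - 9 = -30*r^2 + r*(20*t - 10) + 10*t^2 - 30*t + 20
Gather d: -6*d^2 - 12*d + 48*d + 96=-6*d^2 + 36*d + 96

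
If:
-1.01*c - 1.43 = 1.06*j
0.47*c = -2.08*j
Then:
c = -1.86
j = 0.42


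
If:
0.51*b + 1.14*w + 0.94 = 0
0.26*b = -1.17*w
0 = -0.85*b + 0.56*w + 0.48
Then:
No Solution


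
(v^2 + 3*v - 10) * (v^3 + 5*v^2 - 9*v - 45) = v^5 + 8*v^4 - 4*v^3 - 122*v^2 - 45*v + 450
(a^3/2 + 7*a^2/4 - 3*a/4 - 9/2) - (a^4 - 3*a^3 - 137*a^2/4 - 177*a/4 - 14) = -a^4 + 7*a^3/2 + 36*a^2 + 87*a/2 + 19/2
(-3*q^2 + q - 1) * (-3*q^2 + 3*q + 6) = 9*q^4 - 12*q^3 - 12*q^2 + 3*q - 6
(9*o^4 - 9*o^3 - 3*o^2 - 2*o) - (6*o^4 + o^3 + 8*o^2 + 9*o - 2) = 3*o^4 - 10*o^3 - 11*o^2 - 11*o + 2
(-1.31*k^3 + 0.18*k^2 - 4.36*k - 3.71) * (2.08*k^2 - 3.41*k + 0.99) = -2.7248*k^5 + 4.8415*k^4 - 10.9795*k^3 + 7.329*k^2 + 8.3347*k - 3.6729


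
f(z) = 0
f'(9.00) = 0.00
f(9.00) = 0.00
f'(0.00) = 0.00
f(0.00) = 0.00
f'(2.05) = 0.00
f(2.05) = 0.00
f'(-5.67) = 0.00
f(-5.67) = 0.00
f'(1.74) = 0.00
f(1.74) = 0.00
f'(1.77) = 0.00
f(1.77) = 0.00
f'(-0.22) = 0.00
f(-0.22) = 0.00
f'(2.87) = 0.00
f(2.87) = 0.00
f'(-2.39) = 0.00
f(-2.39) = 0.00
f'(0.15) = 0.00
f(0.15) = 0.00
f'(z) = 0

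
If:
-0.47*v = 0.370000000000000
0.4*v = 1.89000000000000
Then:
No Solution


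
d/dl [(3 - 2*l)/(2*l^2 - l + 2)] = (-4*l^2 + 2*l + (2*l - 3)*(4*l - 1) - 4)/(2*l^2 - l + 2)^2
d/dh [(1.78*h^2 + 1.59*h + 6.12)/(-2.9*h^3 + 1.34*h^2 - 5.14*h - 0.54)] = (5.162*h^4 + 9.222*h^3 + 41.9642*h^2 - 18.324*h + 30.5982)/(8.41*h^6 - 7.772*h^5 + 31.6076*h^4 - 10.6432*h^3 + 24.9724*h^2 + 5.5512*h + 0.2916)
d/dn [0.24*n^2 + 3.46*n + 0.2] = 0.48*n + 3.46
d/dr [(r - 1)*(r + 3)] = 2*r + 2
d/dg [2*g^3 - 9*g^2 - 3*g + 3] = 6*g^2 - 18*g - 3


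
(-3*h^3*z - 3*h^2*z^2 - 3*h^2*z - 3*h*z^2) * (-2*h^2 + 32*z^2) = 6*h^5*z + 6*h^4*z^2 + 6*h^4*z - 96*h^3*z^3 + 6*h^3*z^2 - 96*h^2*z^4 - 96*h^2*z^3 - 96*h*z^4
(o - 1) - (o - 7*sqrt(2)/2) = -1 + 7*sqrt(2)/2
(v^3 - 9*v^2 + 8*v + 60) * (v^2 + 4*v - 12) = v^5 - 5*v^4 - 40*v^3 + 200*v^2 + 144*v - 720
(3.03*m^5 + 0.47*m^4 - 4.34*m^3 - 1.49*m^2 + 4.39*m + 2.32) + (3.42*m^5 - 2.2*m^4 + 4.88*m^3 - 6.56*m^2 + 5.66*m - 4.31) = 6.45*m^5 - 1.73*m^4 + 0.54*m^3 - 8.05*m^2 + 10.05*m - 1.99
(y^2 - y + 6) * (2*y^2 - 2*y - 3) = 2*y^4 - 4*y^3 + 11*y^2 - 9*y - 18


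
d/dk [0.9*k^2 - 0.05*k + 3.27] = 1.8*k - 0.05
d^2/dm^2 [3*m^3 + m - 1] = 18*m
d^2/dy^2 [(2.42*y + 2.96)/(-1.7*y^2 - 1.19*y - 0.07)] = (-(2.42*y + 2.96)*(3.4*y + 1.19)*(6.8*y + 2.38) + (24.684*y + 15.8236)*(1.7*y^2 + 1.19*y + 0.07))/(1.7*y^2 + 1.19*y + 0.07)^3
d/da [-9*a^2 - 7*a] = -18*a - 7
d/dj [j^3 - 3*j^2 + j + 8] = 3*j^2 - 6*j + 1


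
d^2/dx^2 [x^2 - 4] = 2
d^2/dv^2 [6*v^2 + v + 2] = 12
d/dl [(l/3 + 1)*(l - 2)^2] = (l - 2)*(3*l + 4)/3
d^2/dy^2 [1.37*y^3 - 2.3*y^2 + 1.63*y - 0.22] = 8.22*y - 4.6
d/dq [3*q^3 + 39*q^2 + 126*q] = 9*q^2 + 78*q + 126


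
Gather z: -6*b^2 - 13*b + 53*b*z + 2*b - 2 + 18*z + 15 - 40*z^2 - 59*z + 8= -6*b^2 - 11*b - 40*z^2 + z*(53*b - 41) + 21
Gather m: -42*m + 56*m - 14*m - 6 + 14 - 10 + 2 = 0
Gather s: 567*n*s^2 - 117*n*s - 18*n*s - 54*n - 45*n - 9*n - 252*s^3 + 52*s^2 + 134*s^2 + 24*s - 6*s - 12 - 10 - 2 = -108*n - 252*s^3 + s^2*(567*n + 186) + s*(18 - 135*n) - 24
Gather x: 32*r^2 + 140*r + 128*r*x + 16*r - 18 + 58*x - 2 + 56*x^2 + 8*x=32*r^2 + 156*r + 56*x^2 + x*(128*r + 66) - 20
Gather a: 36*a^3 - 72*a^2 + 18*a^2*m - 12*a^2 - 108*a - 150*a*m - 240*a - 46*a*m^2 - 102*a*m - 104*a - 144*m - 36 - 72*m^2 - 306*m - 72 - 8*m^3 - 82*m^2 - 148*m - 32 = 36*a^3 + a^2*(18*m - 84) + a*(-46*m^2 - 252*m - 452) - 8*m^3 - 154*m^2 - 598*m - 140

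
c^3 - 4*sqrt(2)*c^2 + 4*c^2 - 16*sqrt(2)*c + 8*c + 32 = (c + 4)*(c - 2*sqrt(2))^2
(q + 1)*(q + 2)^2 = q^3 + 5*q^2 + 8*q + 4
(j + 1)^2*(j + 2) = j^3 + 4*j^2 + 5*j + 2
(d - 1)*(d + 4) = d^2 + 3*d - 4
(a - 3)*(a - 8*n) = a^2 - 8*a*n - 3*a + 24*n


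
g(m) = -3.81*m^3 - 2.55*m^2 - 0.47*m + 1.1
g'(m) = -11.43*m^2 - 5.1*m - 0.47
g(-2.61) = 52.70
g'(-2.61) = -65.02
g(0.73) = -2.08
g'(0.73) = -10.28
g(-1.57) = 10.30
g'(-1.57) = -20.64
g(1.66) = -24.14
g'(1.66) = -40.43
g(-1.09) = 3.52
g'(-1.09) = -8.49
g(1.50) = -18.20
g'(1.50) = -33.84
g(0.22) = 0.83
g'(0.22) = -2.15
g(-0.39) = 1.12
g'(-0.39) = -0.22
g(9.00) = -2987.17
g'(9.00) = -972.20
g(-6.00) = 735.08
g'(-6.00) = -381.35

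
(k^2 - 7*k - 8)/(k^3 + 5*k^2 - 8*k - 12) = (k - 8)/(k^2 + 4*k - 12)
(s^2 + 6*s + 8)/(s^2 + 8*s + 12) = (s + 4)/(s + 6)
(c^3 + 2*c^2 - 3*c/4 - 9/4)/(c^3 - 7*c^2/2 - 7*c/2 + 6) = (c + 3/2)/(c - 4)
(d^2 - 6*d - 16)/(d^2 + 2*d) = (d - 8)/d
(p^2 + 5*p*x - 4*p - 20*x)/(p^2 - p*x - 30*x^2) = (4 - p)/(-p + 6*x)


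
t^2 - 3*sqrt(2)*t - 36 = (t - 6*sqrt(2))*(t + 3*sqrt(2))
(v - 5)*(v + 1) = v^2 - 4*v - 5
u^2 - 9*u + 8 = (u - 8)*(u - 1)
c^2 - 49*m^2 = (c - 7*m)*(c + 7*m)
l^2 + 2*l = l*(l + 2)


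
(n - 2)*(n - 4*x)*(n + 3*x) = n^3 - n^2*x - 2*n^2 - 12*n*x^2 + 2*n*x + 24*x^2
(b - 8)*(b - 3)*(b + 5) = b^3 - 6*b^2 - 31*b + 120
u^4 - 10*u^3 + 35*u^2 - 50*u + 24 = (u - 4)*(u - 3)*(u - 2)*(u - 1)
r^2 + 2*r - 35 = (r - 5)*(r + 7)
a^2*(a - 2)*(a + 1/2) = a^4 - 3*a^3/2 - a^2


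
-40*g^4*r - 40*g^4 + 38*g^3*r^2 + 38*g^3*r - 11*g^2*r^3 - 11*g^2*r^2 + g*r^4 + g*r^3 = (-5*g + r)*(-4*g + r)*(-2*g + r)*(g*r + g)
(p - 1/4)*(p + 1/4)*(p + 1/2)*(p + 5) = p^4 + 11*p^3/2 + 39*p^2/16 - 11*p/32 - 5/32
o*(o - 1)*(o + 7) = o^3 + 6*o^2 - 7*o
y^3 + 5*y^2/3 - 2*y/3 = y*(y - 1/3)*(y + 2)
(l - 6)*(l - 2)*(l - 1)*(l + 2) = l^4 - 7*l^3 + 2*l^2 + 28*l - 24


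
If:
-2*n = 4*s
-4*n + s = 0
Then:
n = 0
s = 0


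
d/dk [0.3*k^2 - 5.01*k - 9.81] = 0.6*k - 5.01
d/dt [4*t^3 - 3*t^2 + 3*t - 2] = 12*t^2 - 6*t + 3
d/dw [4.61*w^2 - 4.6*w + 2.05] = 9.22*w - 4.6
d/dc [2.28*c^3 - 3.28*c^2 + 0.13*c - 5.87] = 6.84*c^2 - 6.56*c + 0.13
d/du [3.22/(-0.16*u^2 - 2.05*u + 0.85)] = (1.0304*u + 6.601)/(0.16*u^2 + 2.05*u - 0.85)^2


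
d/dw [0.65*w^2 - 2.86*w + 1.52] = 1.3*w - 2.86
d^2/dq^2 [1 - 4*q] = 0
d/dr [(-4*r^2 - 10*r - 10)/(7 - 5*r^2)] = 2*(-25*r^2 - 78*r - 35)/(25*r^4 - 70*r^2 + 49)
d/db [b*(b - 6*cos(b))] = 6*b*sin(b) + 2*b - 6*cos(b)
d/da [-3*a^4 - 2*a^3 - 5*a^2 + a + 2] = -12*a^3 - 6*a^2 - 10*a + 1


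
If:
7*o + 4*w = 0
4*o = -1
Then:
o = -1/4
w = 7/16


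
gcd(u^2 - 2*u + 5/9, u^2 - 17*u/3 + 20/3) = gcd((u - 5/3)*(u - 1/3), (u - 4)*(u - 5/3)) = u - 5/3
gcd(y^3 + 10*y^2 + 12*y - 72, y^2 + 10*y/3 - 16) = y + 6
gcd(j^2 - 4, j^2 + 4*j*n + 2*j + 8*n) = j + 2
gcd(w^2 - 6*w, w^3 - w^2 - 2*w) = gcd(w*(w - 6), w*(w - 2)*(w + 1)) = w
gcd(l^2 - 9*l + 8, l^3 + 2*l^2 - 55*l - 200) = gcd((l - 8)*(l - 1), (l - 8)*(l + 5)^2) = l - 8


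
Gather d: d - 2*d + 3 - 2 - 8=-d - 7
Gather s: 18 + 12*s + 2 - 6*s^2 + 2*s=-6*s^2 + 14*s + 20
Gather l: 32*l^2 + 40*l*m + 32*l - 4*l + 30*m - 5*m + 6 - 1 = 32*l^2 + l*(40*m + 28) + 25*m + 5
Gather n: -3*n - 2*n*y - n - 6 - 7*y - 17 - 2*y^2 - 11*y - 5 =n*(-2*y - 4) - 2*y^2 - 18*y - 28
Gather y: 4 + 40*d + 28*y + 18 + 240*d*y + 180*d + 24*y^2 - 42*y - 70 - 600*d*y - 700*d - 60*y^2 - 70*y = -480*d - 36*y^2 + y*(-360*d - 84) - 48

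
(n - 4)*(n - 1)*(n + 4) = n^3 - n^2 - 16*n + 16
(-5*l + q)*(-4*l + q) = 20*l^2 - 9*l*q + q^2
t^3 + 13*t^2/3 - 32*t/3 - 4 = (t - 2)*(t + 1/3)*(t + 6)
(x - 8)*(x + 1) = x^2 - 7*x - 8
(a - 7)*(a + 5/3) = a^2 - 16*a/3 - 35/3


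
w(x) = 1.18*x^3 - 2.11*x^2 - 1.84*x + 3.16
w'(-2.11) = 22.82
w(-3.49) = -66.28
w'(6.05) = 102.20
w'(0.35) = -2.88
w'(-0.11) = -1.33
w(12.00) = 1716.28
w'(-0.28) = -0.38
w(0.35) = 2.31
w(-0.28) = 3.48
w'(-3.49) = 56.01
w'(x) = 3.54*x^2 - 4.22*x - 1.84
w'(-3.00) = 42.68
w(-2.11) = -13.44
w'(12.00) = 457.28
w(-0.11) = 3.34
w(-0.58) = 3.29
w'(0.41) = -2.98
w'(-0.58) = 1.80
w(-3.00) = -42.17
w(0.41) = 2.13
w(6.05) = 176.10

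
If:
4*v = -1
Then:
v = -1/4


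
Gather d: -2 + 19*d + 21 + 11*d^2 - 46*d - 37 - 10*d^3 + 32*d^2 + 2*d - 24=-10*d^3 + 43*d^2 - 25*d - 42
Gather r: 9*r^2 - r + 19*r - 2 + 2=9*r^2 + 18*r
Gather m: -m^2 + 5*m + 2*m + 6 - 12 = -m^2 + 7*m - 6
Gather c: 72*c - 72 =72*c - 72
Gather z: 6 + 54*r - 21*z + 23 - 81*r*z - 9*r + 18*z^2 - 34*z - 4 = 45*r + 18*z^2 + z*(-81*r - 55) + 25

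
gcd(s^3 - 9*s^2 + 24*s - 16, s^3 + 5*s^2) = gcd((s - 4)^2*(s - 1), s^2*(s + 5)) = 1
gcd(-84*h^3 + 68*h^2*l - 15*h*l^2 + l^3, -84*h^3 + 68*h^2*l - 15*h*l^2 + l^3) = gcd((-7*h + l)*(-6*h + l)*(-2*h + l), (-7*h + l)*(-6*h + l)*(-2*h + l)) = 84*h^3 - 68*h^2*l + 15*h*l^2 - l^3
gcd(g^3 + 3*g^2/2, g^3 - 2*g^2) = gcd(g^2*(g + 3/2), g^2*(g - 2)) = g^2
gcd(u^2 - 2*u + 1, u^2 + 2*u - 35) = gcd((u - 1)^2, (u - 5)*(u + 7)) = 1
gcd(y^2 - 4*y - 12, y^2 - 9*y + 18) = y - 6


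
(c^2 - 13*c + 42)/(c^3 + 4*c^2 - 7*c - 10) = (c^2 - 13*c + 42)/(c^3 + 4*c^2 - 7*c - 10)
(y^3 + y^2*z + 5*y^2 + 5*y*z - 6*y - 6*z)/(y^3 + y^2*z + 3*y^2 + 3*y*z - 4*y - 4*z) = (y + 6)/(y + 4)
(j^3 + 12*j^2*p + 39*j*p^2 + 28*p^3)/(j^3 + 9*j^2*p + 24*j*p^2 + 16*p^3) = (j + 7*p)/(j + 4*p)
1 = 1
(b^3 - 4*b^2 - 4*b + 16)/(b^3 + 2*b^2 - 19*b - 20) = (b^2 - 4)/(b^2 + 6*b + 5)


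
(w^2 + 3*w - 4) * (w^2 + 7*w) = w^4 + 10*w^3 + 17*w^2 - 28*w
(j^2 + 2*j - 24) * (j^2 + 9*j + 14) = j^4 + 11*j^3 + 8*j^2 - 188*j - 336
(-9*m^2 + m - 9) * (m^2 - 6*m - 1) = -9*m^4 + 55*m^3 - 6*m^2 + 53*m + 9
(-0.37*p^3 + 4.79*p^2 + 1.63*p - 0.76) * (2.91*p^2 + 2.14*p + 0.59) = -1.0767*p^5 + 13.1471*p^4 + 14.7756*p^3 + 4.1027*p^2 - 0.6647*p - 0.4484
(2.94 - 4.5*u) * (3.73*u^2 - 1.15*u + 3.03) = -16.785*u^3 + 16.1412*u^2 - 17.016*u + 8.9082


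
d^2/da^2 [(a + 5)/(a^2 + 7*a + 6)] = 2*(-3*(a + 4)*(a^2 + 7*a + 6) + (a + 5)*(2*a + 7)^2)/(a^2 + 7*a + 6)^3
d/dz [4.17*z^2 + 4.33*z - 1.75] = 8.34*z + 4.33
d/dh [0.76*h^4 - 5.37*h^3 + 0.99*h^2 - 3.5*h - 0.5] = 3.04*h^3 - 16.11*h^2 + 1.98*h - 3.5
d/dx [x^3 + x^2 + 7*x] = 3*x^2 + 2*x + 7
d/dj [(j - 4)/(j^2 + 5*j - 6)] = (j^2 + 5*j - (j - 4)*(2*j + 5) - 6)/(j^2 + 5*j - 6)^2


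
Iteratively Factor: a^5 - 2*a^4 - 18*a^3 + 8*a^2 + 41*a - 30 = (a + 3)*(a^4 - 5*a^3 - 3*a^2 + 17*a - 10) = (a - 1)*(a + 3)*(a^3 - 4*a^2 - 7*a + 10) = (a - 1)^2*(a + 3)*(a^2 - 3*a - 10) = (a - 5)*(a - 1)^2*(a + 3)*(a + 2)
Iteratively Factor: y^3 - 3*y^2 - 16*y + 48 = (y + 4)*(y^2 - 7*y + 12) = (y - 4)*(y + 4)*(y - 3)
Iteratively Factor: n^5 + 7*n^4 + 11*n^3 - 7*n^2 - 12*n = (n + 1)*(n^4 + 6*n^3 + 5*n^2 - 12*n) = (n + 1)*(n + 4)*(n^3 + 2*n^2 - 3*n) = (n - 1)*(n + 1)*(n + 4)*(n^2 + 3*n) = n*(n - 1)*(n + 1)*(n + 4)*(n + 3)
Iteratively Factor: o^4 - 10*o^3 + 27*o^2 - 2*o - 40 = (o + 1)*(o^3 - 11*o^2 + 38*o - 40) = (o - 2)*(o + 1)*(o^2 - 9*o + 20) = (o - 5)*(o - 2)*(o + 1)*(o - 4)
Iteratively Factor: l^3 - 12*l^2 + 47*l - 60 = (l - 4)*(l^2 - 8*l + 15) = (l - 4)*(l - 3)*(l - 5)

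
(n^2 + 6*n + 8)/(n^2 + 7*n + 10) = (n + 4)/(n + 5)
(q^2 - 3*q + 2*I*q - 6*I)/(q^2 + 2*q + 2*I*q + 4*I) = (q - 3)/(q + 2)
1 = 1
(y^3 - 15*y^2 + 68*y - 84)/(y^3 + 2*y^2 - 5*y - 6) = (y^2 - 13*y + 42)/(y^2 + 4*y + 3)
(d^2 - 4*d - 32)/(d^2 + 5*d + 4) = (d - 8)/(d + 1)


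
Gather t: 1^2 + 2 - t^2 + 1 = 4 - t^2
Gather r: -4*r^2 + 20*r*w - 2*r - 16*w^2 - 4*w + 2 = -4*r^2 + r*(20*w - 2) - 16*w^2 - 4*w + 2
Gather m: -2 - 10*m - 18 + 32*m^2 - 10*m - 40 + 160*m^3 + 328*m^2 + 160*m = 160*m^3 + 360*m^2 + 140*m - 60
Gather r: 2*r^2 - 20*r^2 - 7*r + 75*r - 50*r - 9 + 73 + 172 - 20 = -18*r^2 + 18*r + 216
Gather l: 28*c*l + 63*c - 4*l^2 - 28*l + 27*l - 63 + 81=63*c - 4*l^2 + l*(28*c - 1) + 18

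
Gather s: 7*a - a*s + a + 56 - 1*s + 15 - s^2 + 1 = 8*a - s^2 + s*(-a - 1) + 72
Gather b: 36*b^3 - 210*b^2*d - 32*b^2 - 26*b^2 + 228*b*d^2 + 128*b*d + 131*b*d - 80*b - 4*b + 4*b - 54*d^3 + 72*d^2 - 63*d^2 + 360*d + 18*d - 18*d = 36*b^3 + b^2*(-210*d - 58) + b*(228*d^2 + 259*d - 80) - 54*d^3 + 9*d^2 + 360*d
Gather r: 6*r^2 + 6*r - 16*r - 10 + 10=6*r^2 - 10*r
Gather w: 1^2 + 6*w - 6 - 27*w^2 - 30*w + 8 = -27*w^2 - 24*w + 3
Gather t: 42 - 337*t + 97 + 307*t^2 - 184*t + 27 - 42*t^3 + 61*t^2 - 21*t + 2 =-42*t^3 + 368*t^2 - 542*t + 168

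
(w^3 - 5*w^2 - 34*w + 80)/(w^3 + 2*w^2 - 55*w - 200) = (w - 2)/(w + 5)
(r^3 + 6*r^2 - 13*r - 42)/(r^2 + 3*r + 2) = (r^2 + 4*r - 21)/(r + 1)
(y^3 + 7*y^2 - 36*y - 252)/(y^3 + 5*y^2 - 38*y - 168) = (y + 6)/(y + 4)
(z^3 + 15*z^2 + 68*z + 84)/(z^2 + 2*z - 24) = (z^2 + 9*z + 14)/(z - 4)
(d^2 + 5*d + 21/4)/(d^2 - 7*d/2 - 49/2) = (d + 3/2)/(d - 7)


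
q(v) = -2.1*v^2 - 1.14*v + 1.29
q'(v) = -4.2*v - 1.14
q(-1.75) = -3.15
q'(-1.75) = 6.21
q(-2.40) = -8.07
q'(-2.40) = 8.94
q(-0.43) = 1.39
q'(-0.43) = 0.67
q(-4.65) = -38.82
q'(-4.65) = 18.39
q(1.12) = -2.62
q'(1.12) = -5.84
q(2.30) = -12.44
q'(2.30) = -10.80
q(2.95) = -20.35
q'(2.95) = -13.53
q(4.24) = -41.30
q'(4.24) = -18.95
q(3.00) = -21.03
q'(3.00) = -13.74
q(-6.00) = -67.47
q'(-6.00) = 24.06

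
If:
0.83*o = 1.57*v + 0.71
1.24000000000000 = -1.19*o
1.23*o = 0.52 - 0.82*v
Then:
No Solution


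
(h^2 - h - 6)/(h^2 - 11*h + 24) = (h + 2)/(h - 8)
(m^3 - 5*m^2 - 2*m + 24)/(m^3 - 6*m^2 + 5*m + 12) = (m + 2)/(m + 1)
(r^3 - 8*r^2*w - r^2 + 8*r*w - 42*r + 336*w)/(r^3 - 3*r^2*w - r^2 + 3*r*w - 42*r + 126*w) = (r - 8*w)/(r - 3*w)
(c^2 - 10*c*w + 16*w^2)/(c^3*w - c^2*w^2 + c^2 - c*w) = (c^2 - 10*c*w + 16*w^2)/(c*(c^2*w - c*w^2 + c - w))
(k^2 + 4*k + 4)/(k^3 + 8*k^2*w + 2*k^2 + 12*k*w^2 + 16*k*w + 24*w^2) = (k + 2)/(k^2 + 8*k*w + 12*w^2)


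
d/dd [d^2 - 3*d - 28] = 2*d - 3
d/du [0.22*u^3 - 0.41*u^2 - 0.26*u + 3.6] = 0.66*u^2 - 0.82*u - 0.26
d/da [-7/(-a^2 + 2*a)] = 14*(1 - a)/(a^2*(a - 2)^2)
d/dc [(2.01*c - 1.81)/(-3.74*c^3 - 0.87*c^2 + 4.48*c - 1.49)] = (15.0348*c^3 - 18.5595*c^2 - 3.1494*c + 5.1139)/(13.9876*c^6 + 6.5076*c^5 - 32.7535*c^4 + 3.35*c^3 + 22.663*c^2 - 13.3504*c + 2.2201)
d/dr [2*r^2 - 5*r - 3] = 4*r - 5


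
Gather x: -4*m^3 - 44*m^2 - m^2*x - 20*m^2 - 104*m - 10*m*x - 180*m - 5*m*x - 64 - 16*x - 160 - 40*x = -4*m^3 - 64*m^2 - 284*m + x*(-m^2 - 15*m - 56) - 224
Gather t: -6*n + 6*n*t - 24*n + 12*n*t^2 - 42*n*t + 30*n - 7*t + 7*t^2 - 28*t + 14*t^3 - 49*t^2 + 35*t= -36*n*t + 14*t^3 + t^2*(12*n - 42)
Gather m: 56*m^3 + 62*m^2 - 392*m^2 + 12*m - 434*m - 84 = 56*m^3 - 330*m^2 - 422*m - 84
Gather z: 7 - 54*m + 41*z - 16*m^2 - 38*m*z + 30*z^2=-16*m^2 - 54*m + 30*z^2 + z*(41 - 38*m) + 7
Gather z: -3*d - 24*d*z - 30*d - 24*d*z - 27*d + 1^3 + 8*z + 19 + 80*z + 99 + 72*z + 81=-60*d + z*(160 - 48*d) + 200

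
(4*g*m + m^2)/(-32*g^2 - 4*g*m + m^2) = -m/(8*g - m)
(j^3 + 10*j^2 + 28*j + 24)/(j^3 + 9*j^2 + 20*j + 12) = (j + 2)/(j + 1)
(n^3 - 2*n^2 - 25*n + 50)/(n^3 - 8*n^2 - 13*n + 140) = (n^2 + 3*n - 10)/(n^2 - 3*n - 28)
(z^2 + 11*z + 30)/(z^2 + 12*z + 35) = (z + 6)/(z + 7)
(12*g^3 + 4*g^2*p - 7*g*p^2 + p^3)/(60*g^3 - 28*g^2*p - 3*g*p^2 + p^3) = (g + p)/(5*g + p)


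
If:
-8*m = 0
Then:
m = 0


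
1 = 1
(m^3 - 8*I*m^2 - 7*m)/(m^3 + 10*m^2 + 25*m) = (m^2 - 8*I*m - 7)/(m^2 + 10*m + 25)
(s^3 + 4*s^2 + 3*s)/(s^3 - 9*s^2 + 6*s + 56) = s*(s^2 + 4*s + 3)/(s^3 - 9*s^2 + 6*s + 56)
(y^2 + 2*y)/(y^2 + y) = (y + 2)/(y + 1)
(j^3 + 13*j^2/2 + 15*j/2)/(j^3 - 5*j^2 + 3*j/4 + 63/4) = 2*j*(j + 5)/(2*j^2 - 13*j + 21)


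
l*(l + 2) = l^2 + 2*l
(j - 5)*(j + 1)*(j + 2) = j^3 - 2*j^2 - 13*j - 10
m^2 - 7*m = m*(m - 7)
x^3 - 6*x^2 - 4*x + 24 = (x - 6)*(x - 2)*(x + 2)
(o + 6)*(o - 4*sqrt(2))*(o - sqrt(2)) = o^3 - 5*sqrt(2)*o^2 + 6*o^2 - 30*sqrt(2)*o + 8*o + 48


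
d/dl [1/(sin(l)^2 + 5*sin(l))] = -(2*sin(l) + 5)*cos(l)/((sin(l) + 5)^2*sin(l)^2)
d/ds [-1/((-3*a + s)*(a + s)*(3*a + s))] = (-(a + s)*(3*a - s) + (a + s)*(3*a + s) - (3*a - s)*(3*a + s))/((a + s)^2*(3*a - s)^2*(3*a + s)^2)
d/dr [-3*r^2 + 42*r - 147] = 42 - 6*r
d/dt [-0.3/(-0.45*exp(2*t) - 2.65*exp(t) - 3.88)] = (-0.27*exp(t) - 0.795)*exp(t)/(0.45*exp(2*t) + 2.65*exp(t) + 3.88)^2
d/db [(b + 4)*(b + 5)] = 2*b + 9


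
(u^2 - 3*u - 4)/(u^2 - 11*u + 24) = (u^2 - 3*u - 4)/(u^2 - 11*u + 24)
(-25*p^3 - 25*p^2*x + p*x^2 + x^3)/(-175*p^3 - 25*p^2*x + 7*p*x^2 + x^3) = (p + x)/(7*p + x)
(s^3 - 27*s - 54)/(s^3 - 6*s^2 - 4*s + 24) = (s^2 + 6*s + 9)/(s^2 - 4)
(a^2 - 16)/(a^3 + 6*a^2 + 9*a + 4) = (a - 4)/(a^2 + 2*a + 1)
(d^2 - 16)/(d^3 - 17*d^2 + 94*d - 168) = (d + 4)/(d^2 - 13*d + 42)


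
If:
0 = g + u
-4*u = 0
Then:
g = 0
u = 0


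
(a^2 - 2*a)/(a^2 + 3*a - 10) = a/(a + 5)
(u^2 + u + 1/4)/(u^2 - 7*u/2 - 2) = (u + 1/2)/(u - 4)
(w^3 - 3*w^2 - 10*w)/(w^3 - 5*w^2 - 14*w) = (w - 5)/(w - 7)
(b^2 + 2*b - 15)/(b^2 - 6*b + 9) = (b + 5)/(b - 3)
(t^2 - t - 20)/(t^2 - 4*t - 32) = (t - 5)/(t - 8)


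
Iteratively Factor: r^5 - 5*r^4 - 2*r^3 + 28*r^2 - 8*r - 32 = (r + 2)*(r^4 - 7*r^3 + 12*r^2 + 4*r - 16) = (r + 1)*(r + 2)*(r^3 - 8*r^2 + 20*r - 16) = (r - 2)*(r + 1)*(r + 2)*(r^2 - 6*r + 8) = (r - 4)*(r - 2)*(r + 1)*(r + 2)*(r - 2)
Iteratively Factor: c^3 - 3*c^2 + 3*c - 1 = (c - 1)*(c^2 - 2*c + 1) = (c - 1)^2*(c - 1)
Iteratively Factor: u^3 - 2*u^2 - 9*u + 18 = (u - 2)*(u^2 - 9) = (u - 3)*(u - 2)*(u + 3)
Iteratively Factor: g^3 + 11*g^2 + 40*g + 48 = (g + 4)*(g^2 + 7*g + 12) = (g + 4)^2*(g + 3)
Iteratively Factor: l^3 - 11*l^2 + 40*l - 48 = (l - 4)*(l^2 - 7*l + 12) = (l - 4)*(l - 3)*(l - 4)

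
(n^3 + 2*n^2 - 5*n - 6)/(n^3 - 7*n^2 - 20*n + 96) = (n^3 + 2*n^2 - 5*n - 6)/(n^3 - 7*n^2 - 20*n + 96)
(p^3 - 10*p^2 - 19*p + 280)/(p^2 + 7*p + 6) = (p^3 - 10*p^2 - 19*p + 280)/(p^2 + 7*p + 6)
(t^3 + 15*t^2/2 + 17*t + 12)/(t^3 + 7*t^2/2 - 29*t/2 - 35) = (2*t^2 + 11*t + 12)/(2*t^2 + 3*t - 35)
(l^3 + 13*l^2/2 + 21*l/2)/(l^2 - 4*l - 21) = l*(2*l + 7)/(2*(l - 7))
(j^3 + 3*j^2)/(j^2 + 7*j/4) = 4*j*(j + 3)/(4*j + 7)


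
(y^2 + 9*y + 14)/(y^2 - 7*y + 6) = (y^2 + 9*y + 14)/(y^2 - 7*y + 6)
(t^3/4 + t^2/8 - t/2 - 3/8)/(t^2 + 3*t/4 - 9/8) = (2*t^3 + t^2 - 4*t - 3)/(8*t^2 + 6*t - 9)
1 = 1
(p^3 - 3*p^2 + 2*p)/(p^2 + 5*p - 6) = p*(p - 2)/(p + 6)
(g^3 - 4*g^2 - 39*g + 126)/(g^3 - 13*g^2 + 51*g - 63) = (g + 6)/(g - 3)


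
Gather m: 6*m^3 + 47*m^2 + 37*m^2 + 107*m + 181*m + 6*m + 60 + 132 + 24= 6*m^3 + 84*m^2 + 294*m + 216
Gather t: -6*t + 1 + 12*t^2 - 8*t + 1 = 12*t^2 - 14*t + 2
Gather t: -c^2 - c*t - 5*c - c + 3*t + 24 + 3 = -c^2 - 6*c + t*(3 - c) + 27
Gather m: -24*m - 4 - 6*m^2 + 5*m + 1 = -6*m^2 - 19*m - 3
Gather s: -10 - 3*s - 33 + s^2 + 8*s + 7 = s^2 + 5*s - 36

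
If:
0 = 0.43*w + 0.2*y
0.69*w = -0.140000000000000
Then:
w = -0.20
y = 0.44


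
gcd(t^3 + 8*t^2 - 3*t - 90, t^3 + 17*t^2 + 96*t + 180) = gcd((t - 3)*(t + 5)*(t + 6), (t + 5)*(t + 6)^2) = t^2 + 11*t + 30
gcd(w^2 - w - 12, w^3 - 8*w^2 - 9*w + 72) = w + 3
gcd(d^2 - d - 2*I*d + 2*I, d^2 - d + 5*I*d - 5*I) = d - 1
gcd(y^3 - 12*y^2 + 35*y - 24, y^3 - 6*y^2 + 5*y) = y - 1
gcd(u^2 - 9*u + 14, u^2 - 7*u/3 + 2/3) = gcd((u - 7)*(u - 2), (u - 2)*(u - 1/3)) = u - 2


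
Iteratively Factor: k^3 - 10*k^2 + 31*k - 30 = (k - 3)*(k^2 - 7*k + 10) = (k - 5)*(k - 3)*(k - 2)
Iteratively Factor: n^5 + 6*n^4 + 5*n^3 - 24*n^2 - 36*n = (n + 3)*(n^4 + 3*n^3 - 4*n^2 - 12*n) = n*(n + 3)*(n^3 + 3*n^2 - 4*n - 12) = n*(n + 2)*(n + 3)*(n^2 + n - 6) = n*(n + 2)*(n + 3)^2*(n - 2)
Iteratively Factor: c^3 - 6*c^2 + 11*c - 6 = (c - 1)*(c^2 - 5*c + 6) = (c - 2)*(c - 1)*(c - 3)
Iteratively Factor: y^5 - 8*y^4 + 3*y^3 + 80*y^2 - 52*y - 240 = (y - 4)*(y^4 - 4*y^3 - 13*y^2 + 28*y + 60) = (y - 4)*(y - 3)*(y^3 - y^2 - 16*y - 20) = (y - 4)*(y - 3)*(y + 2)*(y^2 - 3*y - 10) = (y - 5)*(y - 4)*(y - 3)*(y + 2)*(y + 2)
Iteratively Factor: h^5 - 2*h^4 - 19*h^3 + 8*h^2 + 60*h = (h + 3)*(h^4 - 5*h^3 - 4*h^2 + 20*h) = (h - 5)*(h + 3)*(h^3 - 4*h) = h*(h - 5)*(h + 3)*(h^2 - 4) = h*(h - 5)*(h - 2)*(h + 3)*(h + 2)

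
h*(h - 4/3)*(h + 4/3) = h^3 - 16*h/9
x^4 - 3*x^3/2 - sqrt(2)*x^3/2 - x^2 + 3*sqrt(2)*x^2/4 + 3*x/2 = x*(x - 3/2)*(x - sqrt(2))*(x + sqrt(2)/2)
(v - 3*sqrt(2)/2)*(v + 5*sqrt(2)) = v^2 + 7*sqrt(2)*v/2 - 15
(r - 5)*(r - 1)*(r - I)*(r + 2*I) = r^4 - 6*r^3 + I*r^3 + 7*r^2 - 6*I*r^2 - 12*r + 5*I*r + 10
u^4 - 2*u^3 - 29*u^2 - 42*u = u*(u - 7)*(u + 2)*(u + 3)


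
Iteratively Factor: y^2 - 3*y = (y)*(y - 3)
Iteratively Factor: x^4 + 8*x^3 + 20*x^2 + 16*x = (x + 2)*(x^3 + 6*x^2 + 8*x) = (x + 2)^2*(x^2 + 4*x) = (x + 2)^2*(x + 4)*(x)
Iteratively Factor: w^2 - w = (w)*(w - 1)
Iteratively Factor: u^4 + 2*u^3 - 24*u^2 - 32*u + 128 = (u - 4)*(u^3 + 6*u^2 - 32) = (u - 4)*(u + 4)*(u^2 + 2*u - 8) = (u - 4)*(u + 4)^2*(u - 2)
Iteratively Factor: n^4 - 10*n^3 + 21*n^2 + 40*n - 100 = (n - 5)*(n^3 - 5*n^2 - 4*n + 20) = (n - 5)*(n - 2)*(n^2 - 3*n - 10) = (n - 5)^2*(n - 2)*(n + 2)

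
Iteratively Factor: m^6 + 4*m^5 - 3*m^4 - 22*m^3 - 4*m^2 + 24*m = (m - 2)*(m^5 + 6*m^4 + 9*m^3 - 4*m^2 - 12*m) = (m - 2)*(m - 1)*(m^4 + 7*m^3 + 16*m^2 + 12*m) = (m - 2)*(m - 1)*(m + 3)*(m^3 + 4*m^2 + 4*m) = (m - 2)*(m - 1)*(m + 2)*(m + 3)*(m^2 + 2*m) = m*(m - 2)*(m - 1)*(m + 2)*(m + 3)*(m + 2)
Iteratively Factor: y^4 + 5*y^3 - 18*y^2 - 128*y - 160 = (y - 5)*(y^3 + 10*y^2 + 32*y + 32) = (y - 5)*(y + 4)*(y^2 + 6*y + 8) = (y - 5)*(y + 4)^2*(y + 2)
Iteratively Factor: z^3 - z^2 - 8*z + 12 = (z - 2)*(z^2 + z - 6) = (z - 2)^2*(z + 3)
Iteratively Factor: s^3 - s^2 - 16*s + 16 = (s - 4)*(s^2 + 3*s - 4) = (s - 4)*(s - 1)*(s + 4)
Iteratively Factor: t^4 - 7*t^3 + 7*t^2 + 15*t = (t)*(t^3 - 7*t^2 + 7*t + 15) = t*(t + 1)*(t^2 - 8*t + 15) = t*(t - 5)*(t + 1)*(t - 3)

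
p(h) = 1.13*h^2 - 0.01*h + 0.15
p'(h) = 2.26*h - 0.01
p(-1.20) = 1.79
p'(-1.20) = -2.72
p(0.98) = 1.23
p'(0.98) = 2.20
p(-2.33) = 6.31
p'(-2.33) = -5.28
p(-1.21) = 1.82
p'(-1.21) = -2.74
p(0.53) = 0.46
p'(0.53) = 1.19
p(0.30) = 0.25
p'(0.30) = 0.67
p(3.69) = 15.50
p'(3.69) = 8.33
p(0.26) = 0.22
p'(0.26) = 0.58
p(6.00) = 40.77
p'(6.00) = 13.55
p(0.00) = 0.15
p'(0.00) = -0.01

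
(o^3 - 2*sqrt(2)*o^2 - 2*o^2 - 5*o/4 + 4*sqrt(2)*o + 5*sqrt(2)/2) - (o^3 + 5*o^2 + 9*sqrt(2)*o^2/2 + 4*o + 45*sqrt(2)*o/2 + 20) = -13*sqrt(2)*o^2/2 - 7*o^2 - 37*sqrt(2)*o/2 - 21*o/4 - 20 + 5*sqrt(2)/2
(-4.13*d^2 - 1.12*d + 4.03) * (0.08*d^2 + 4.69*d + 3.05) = -0.3304*d^4 - 19.4593*d^3 - 17.5269*d^2 + 15.4847*d + 12.2915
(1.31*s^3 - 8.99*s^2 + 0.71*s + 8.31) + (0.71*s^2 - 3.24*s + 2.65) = 1.31*s^3 - 8.28*s^2 - 2.53*s + 10.96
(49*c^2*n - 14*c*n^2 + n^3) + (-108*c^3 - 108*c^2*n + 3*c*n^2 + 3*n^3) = -108*c^3 - 59*c^2*n - 11*c*n^2 + 4*n^3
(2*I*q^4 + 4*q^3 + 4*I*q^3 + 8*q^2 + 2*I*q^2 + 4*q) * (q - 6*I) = 2*I*q^5 + 16*q^4 + 4*I*q^4 + 32*q^3 - 22*I*q^3 + 16*q^2 - 48*I*q^2 - 24*I*q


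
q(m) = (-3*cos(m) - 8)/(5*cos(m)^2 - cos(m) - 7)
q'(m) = (10*sin(m)*cos(m) - sin(m))*(-3*cos(m) - 8)/(5*cos(m)^2 - cos(m) - 7)^2 + 3*sin(m)/(5*cos(m)^2 - cos(m) - 7) = (15*sin(m)^2 - 80*cos(m) - 28)*sin(m)/(-5*cos(m)^2 + cos(m) + 7)^2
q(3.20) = 4.91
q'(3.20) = -2.92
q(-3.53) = 2.92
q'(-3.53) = 5.69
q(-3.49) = 3.15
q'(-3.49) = 6.19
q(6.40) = 3.59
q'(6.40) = -1.33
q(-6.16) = 3.58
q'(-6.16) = -1.40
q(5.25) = 1.54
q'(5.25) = 1.29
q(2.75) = 2.90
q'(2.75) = 5.64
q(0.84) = 1.84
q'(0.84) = -1.84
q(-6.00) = 3.25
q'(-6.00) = -2.58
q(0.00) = 3.67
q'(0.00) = 0.00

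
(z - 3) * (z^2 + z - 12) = z^3 - 2*z^2 - 15*z + 36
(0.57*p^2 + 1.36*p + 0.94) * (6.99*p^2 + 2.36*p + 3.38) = 3.9843*p^4 + 10.8516*p^3 + 11.7068*p^2 + 6.8152*p + 3.1772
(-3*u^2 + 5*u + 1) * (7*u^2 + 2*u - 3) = -21*u^4 + 29*u^3 + 26*u^2 - 13*u - 3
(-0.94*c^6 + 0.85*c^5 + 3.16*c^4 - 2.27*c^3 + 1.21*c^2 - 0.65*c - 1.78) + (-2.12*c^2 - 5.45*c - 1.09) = -0.94*c^6 + 0.85*c^5 + 3.16*c^4 - 2.27*c^3 - 0.91*c^2 - 6.1*c - 2.87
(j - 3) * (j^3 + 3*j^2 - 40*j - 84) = j^4 - 49*j^2 + 36*j + 252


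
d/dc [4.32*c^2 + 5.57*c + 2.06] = 8.64*c + 5.57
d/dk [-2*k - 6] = -2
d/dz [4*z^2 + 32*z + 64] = 8*z + 32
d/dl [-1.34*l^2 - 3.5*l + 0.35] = -2.68*l - 3.5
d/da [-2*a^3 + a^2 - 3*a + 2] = -6*a^2 + 2*a - 3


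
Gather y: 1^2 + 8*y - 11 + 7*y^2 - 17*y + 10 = 7*y^2 - 9*y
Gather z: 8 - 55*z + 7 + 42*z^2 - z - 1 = 42*z^2 - 56*z + 14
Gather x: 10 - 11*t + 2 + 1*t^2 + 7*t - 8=t^2 - 4*t + 4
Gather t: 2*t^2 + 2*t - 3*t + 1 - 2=2*t^2 - t - 1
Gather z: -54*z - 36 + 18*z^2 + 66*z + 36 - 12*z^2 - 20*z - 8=6*z^2 - 8*z - 8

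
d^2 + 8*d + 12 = (d + 2)*(d + 6)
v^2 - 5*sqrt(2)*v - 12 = (v - 6*sqrt(2))*(v + sqrt(2))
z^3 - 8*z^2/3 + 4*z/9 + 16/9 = (z - 2)*(z - 4/3)*(z + 2/3)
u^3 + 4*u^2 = u^2*(u + 4)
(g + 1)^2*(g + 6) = g^3 + 8*g^2 + 13*g + 6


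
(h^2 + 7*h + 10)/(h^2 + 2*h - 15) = (h + 2)/(h - 3)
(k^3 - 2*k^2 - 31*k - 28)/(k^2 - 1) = (k^2 - 3*k - 28)/(k - 1)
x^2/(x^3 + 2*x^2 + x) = x/(x^2 + 2*x + 1)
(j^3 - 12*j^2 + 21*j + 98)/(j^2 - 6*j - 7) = (j^2 - 5*j - 14)/(j + 1)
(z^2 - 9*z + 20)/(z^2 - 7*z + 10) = (z - 4)/(z - 2)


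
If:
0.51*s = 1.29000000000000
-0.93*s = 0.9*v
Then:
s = 2.53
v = -2.61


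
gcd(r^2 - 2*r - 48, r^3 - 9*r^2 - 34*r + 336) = r^2 - 2*r - 48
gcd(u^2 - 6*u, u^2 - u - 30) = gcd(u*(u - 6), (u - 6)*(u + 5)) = u - 6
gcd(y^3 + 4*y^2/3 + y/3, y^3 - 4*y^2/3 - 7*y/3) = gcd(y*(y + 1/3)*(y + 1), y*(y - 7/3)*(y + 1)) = y^2 + y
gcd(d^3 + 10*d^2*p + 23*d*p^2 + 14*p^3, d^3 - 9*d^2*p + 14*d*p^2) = 1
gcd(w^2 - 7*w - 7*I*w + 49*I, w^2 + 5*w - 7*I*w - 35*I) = w - 7*I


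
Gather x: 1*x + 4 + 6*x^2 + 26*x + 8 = 6*x^2 + 27*x + 12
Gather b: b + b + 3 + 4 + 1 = 2*b + 8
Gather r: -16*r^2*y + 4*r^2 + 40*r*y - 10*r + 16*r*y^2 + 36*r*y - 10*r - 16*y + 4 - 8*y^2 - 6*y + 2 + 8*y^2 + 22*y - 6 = r^2*(4 - 16*y) + r*(16*y^2 + 76*y - 20)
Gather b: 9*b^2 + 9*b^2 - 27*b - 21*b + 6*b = 18*b^2 - 42*b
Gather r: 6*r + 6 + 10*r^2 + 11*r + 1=10*r^2 + 17*r + 7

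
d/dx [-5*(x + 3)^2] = -10*x - 30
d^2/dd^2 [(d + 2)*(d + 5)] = 2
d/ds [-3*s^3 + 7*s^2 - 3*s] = -9*s^2 + 14*s - 3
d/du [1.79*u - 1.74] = 1.79000000000000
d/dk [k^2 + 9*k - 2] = 2*k + 9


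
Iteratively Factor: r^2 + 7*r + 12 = (r + 4)*(r + 3)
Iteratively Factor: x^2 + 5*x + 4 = (x + 1)*(x + 4)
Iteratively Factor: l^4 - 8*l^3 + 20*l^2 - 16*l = (l - 2)*(l^3 - 6*l^2 + 8*l) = (l - 2)^2*(l^2 - 4*l) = (l - 4)*(l - 2)^2*(l)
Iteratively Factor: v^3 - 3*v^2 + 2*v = (v - 1)*(v^2 - 2*v) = (v - 2)*(v - 1)*(v)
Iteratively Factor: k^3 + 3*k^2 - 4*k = (k - 1)*(k^2 + 4*k) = (k - 1)*(k + 4)*(k)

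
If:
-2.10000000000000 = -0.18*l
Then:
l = 11.67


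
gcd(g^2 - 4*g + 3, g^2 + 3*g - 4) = g - 1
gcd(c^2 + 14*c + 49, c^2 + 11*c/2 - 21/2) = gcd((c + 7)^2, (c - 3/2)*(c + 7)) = c + 7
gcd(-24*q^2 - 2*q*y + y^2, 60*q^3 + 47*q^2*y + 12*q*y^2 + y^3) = 4*q + y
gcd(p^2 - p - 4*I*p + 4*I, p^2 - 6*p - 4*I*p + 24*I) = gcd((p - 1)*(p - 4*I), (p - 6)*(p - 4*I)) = p - 4*I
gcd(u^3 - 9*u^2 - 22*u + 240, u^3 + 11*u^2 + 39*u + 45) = u + 5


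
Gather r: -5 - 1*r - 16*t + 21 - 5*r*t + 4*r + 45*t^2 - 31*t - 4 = r*(3 - 5*t) + 45*t^2 - 47*t + 12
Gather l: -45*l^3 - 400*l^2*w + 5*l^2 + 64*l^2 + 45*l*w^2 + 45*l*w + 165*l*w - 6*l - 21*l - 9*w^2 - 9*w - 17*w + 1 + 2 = -45*l^3 + l^2*(69 - 400*w) + l*(45*w^2 + 210*w - 27) - 9*w^2 - 26*w + 3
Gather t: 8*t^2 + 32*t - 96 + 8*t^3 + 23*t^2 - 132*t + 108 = 8*t^3 + 31*t^2 - 100*t + 12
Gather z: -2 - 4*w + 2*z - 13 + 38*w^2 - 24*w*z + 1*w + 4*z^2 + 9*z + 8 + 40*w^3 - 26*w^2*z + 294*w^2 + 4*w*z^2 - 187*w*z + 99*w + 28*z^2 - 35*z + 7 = 40*w^3 + 332*w^2 + 96*w + z^2*(4*w + 32) + z*(-26*w^2 - 211*w - 24)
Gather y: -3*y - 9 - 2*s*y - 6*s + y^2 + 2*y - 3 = -6*s + y^2 + y*(-2*s - 1) - 12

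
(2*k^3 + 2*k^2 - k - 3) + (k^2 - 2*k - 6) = 2*k^3 + 3*k^2 - 3*k - 9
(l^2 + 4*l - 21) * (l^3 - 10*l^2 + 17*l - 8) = l^5 - 6*l^4 - 44*l^3 + 270*l^2 - 389*l + 168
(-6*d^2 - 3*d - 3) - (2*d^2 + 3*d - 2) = -8*d^2 - 6*d - 1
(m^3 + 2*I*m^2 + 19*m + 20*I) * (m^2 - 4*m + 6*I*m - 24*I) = m^5 - 4*m^4 + 8*I*m^4 + 7*m^3 - 32*I*m^3 - 28*m^2 + 134*I*m^2 - 120*m - 536*I*m + 480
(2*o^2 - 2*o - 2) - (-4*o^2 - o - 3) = 6*o^2 - o + 1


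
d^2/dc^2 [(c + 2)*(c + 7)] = 2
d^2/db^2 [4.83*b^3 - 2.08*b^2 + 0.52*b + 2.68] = 28.98*b - 4.16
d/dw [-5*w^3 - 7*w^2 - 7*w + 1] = -15*w^2 - 14*w - 7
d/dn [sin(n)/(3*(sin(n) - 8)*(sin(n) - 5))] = (cos(n)^2 + 39)*cos(n)/(3*(sin(n) - 8)^2*(sin(n) - 5)^2)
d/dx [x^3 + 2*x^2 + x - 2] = 3*x^2 + 4*x + 1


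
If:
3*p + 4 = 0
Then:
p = -4/3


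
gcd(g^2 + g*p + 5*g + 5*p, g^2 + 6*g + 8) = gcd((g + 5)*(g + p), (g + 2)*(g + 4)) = 1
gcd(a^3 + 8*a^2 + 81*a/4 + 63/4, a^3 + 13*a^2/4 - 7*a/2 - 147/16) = a^2 + 5*a + 21/4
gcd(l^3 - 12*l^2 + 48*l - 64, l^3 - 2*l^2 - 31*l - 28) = 1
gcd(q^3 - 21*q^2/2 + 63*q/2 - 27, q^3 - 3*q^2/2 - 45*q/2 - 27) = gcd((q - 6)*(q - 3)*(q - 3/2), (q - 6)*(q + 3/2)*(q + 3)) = q - 6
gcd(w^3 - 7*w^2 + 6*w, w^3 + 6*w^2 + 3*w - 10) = w - 1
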